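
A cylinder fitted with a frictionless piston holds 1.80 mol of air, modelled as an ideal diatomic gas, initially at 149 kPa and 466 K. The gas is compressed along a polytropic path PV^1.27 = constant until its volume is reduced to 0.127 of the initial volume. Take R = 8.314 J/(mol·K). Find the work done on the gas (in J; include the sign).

19300 J

V₁ = nRT₁/P₁ = 1.80×8.314×466/149 = 46.8 L.
Polytropic n=1.27: T₂ = T₁(V₁/V₂)^(n−1) = 466×(7.87)^0.27 = 814 K; P₂ = P₁(V₁/V₂)^n = 2050 kPa.
W = (P₁V₁−P₂V₂)/(n−1) = (149×46.8−2050×5.94)/0.27 = -19300 J.
Work done on the gas = −W_by = 19300 J.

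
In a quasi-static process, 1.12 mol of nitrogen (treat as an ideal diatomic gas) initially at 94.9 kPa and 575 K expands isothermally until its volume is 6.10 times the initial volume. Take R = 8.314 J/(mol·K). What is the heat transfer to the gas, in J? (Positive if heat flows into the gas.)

V₁ = nRT₁/P₁ = 1.12×8.314×575/94.9 = 56.4 L.
Isothermal: T stays 575 K; PV = const ⇒ V₂ = 344 L, P₂ = 15.6 kPa.
ΔU = 0 (ideal gas, T constant).
W = nRT ln(V₂/V₁) = 1.12×8.314×575×ln(6.10) = 9680 J.
Q = ΔU + W = 9680 J.

9680 J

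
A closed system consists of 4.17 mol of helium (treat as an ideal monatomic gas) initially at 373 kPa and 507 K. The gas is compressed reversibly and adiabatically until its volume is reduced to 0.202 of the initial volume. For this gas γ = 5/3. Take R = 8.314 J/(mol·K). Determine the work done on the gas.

50200 J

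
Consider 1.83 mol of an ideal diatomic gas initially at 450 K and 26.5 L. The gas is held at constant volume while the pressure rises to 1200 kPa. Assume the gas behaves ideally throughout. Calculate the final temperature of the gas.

P₁ = nRT₁/V₁ = 1.83×8.314×450/26.5 = 258 kPa.
Isochoric: V stays 26.5 L; P/T = const ⇒ T₂ = 2090 K, P₂ = 1200 kPa.

2090 K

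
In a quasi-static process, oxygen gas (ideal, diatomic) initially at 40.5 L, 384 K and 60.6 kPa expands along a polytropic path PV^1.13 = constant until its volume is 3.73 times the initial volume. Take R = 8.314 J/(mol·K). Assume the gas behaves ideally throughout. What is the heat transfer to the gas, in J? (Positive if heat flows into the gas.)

2000 J

n = P₁V₁/(RT₁) = 60.6×40.5/(8.314×384) = 0.769 mol.
Polytropic n=1.13: T₂ = T₁(V₁/V₂)^(n−1) = 384×(0.268)^0.13 = 324 K; P₂ = P₁(V₁/V₂)^n = 13.7 kPa.
W = (P₁V₁−P₂V₂)/(n−1) = (60.6×40.5−13.7×151)/0.13 = 2970 J.
ΔU = nCvΔT = 0.769×20.8×(324−384) = -965 J.
Q = ΔU + W = 2000 J.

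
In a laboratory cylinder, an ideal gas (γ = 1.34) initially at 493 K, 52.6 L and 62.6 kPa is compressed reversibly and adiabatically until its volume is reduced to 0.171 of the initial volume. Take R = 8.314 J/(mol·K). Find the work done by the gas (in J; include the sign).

n = P₁V₁/(RT₁) = 62.6×52.6/(8.314×493) = 0.803 mol.
Adiabatic: TV^(γ−1) = const ⇒ T₂ = 493×(5.85)^0.340 = 899 K; PV^γ = const ⇒ P₂ = 667 kPa.
ΔU = nCvΔT = 0.803×24.5×(899−493) = 7970 J.
Q = 0 for an adiabatic process, so W = −ΔU = -7970 J.

-7970 J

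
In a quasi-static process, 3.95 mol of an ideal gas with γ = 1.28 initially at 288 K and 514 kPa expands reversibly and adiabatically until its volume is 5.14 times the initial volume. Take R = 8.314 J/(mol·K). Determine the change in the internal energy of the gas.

V₁ = nRT₁/P₁ = 3.95×8.314×288/514 = 18.4 L.
Adiabatic: TV^(γ−1) = const ⇒ T₂ = 288×(0.195)^0.280 = 182 K; PV^γ = const ⇒ P₂ = 63.2 kPa.
For an ideal gas ΔU = nCvΔT with Cv = R/(γ−1) = 29.7 J/(mol·K).
ΔU = 3.95×29.7×(182−288) = -12400 J.

-12400 J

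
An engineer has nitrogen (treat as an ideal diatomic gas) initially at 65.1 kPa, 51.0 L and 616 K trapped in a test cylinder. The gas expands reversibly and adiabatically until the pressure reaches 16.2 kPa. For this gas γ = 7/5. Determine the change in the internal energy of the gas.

-2720 J

n = P₁V₁/(RT₁) = 65.1×51.0/(8.314×616) = 0.648 mol.
Adiabatic: T₂/T₁ = (P₂/P₁)^((γ−1)/γ) ⇒ T₂ = 616×(0.249)^0.286 = 414 K; V₂ = 138 L.
For an ideal gas ΔU = nCvΔT with Cv = (5/2)R = 20.8 J/(mol·K).
ΔU = 0.648×20.8×(414−616) = -2720 J.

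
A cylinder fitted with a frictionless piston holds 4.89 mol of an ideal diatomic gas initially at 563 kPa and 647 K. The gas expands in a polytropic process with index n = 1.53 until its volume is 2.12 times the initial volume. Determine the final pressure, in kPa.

178 kPa

V₁ = nRT₁/P₁ = 4.89×8.314×647/563 = 46.7 L.
Polytropic n=1.53: T₂ = T₁(V₁/V₂)^(n−1) = 647×(0.472)^0.53 = 434 K; P₂ = P₁(V₁/V₂)^n = 178 kPa.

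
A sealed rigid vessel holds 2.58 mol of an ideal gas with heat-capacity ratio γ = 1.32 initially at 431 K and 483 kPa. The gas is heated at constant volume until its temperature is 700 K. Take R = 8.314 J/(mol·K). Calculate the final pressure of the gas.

784 kPa

V₁ = nRT₁/P₁ = 2.58×8.314×431/483 = 19.1 L.
Isochoric: V stays 19.1 L; P/T = const ⇒ T₂ = 700 K, P₂ = 784 kPa.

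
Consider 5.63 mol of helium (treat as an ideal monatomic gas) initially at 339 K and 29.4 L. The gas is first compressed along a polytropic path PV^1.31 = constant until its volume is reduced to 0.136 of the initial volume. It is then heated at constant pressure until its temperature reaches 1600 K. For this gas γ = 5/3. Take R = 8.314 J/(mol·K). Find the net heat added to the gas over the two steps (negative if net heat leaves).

P₁ = nRT₁/V₁ = 5.63×8.314×339/29.4 = 540 kPa.
Step 1 — Polytropic n=1.31: T₂ = T₁(V₁/V₂)^(n−1) = 339×(7.35)^0.31 = 629 K; P₂ = P₁(V₁/V₂)^n = 7370 kPa.
W = (P₁V₁−P₂V₂)/(n−1) = (540×29.4−7370×4.00)/0.31 = -43800 J.
ΔU = nCvΔT = 5.63×12.5×(629−339) = 20400 J.
Q = ΔU + W = -23400 J.
State after step 1: P = 7370 kPa, V = 4.00 L, T = 629 K.
Step 2 — Isobaric: P stays 7370 kPa; V/T = const ⇒ T₂ = 1600 K, V₂ = 10.2 L.
W = PΔV = 7370×(10.2−4.00) kPa·L = 45400 J.
ΔU = nCvΔT = 5.63×12.5×(1600−629) = 68200 J.
Q = ΔU + W = nCpΔT = 114000 J.
Net over both steps: W = 1620 J, Q = 90200 J, ΔU = 88500 J.

90200 J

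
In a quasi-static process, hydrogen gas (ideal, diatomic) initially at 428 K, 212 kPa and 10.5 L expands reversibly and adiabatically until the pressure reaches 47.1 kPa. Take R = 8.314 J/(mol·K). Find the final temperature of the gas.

Adiabatic: T₂/T₁ = (P₂/P₁)^((γ−1)/γ) ⇒ T₂ = 428×(0.222)^0.286 = 278 K; V₂ = 30.7 L.

278 K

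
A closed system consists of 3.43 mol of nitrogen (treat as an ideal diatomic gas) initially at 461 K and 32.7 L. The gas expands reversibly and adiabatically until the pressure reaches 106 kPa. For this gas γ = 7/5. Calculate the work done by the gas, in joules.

10400 J

P₁ = nRT₁/V₁ = 3.43×8.314×461/32.7 = 402 kPa.
Adiabatic: T₂/T₁ = (P₂/P₁)^((γ−1)/γ) ⇒ T₂ = 461×(0.264)^0.286 = 315 K; V₂ = 84.7 L.
ΔU = nCvΔT = 3.43×20.8×(315−461) = -10400 J.
Q = 0 for an adiabatic process, so W = −ΔU = 10400 J.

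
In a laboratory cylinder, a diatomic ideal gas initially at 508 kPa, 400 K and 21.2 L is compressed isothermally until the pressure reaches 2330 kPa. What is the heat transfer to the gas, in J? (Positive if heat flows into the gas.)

n = P₁V₁/(RT₁) = 508×21.2/(8.314×400) = 3.24 mol.
Isothermal: T stays 400 K; PV = const ⇒ V₂ = 4.62 L, P₂ = 2330 kPa.
ΔU = 0 (ideal gas, T constant).
W = nRT ln(V₂/V₁) = 3.24×8.314×400×ln(0.218) = -16400 J.
Q = ΔU + W = -16400 J.

-16400 J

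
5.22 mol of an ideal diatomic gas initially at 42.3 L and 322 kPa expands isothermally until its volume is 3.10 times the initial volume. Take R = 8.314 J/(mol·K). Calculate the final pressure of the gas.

T₁ = P₁V₁/(nR) = 322×42.3/(5.22×8.314) = 314 K.
Isothermal: T stays 314 K; PV = const ⇒ V₂ = 131 L, P₂ = 104 kPa.

104 kPa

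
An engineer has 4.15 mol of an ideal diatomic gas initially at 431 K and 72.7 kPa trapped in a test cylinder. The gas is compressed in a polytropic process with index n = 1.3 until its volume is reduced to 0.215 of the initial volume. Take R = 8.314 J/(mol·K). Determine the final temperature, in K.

684 K

V₁ = nRT₁/P₁ = 4.15×8.314×431/72.7 = 205 L.
Polytropic n=1.3: T₂ = T₁(V₁/V₂)^(n−1) = 431×(4.65)^0.30 = 684 K; P₂ = P₁(V₁/V₂)^n = 536 kPa.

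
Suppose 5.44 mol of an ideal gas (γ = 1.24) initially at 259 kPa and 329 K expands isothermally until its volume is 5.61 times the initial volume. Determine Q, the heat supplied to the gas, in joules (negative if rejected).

V₁ = nRT₁/P₁ = 5.44×8.314×329/259 = 57.5 L.
Isothermal: T stays 329 K; PV = const ⇒ V₂ = 322 L, P₂ = 46.2 kPa.
ΔU = 0 (ideal gas, T constant).
W = nRT ln(V₂/V₁) = 5.44×8.314×329×ln(5.61) = 25700 J.
Q = ΔU + W = 25700 J.

25700 J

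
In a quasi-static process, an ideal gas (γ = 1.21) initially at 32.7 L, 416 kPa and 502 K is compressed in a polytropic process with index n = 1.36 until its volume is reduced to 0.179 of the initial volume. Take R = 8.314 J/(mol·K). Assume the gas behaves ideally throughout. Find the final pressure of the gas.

Polytropic n=1.36: T₂ = T₁(V₁/V₂)^(n−1) = 502×(5.59)^0.36 = 933 K; P₂ = P₁(V₁/V₂)^n = 4320 kPa.

4320 kPa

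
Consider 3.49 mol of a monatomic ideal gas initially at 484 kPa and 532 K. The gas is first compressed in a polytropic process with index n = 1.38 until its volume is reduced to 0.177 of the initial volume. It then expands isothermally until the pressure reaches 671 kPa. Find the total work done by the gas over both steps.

23700 J

V₁ = nRT₁/P₁ = 3.49×8.314×532/484 = 31.9 L.
Step 1 — Polytropic n=1.38: T₂ = T₁(V₁/V₂)^(n−1) = 532×(5.65)^0.38 = 1030 K; P₂ = P₁(V₁/V₂)^n = 5280 kPa.
W = (P₁V₁−P₂V₂)/(n−1) = (484×31.9−5280×5.65)/0.38 = -37800 J.
ΔU = nCvΔT = 3.49×12.5×(1030−532) = 21600 J.
Q = ΔU + W = -16300 J.
State after step 1: P = 5280 kPa, V = 5.65 L, T = 1030 K.
Step 2 — Isothermal: T stays 1030 K; PV = const ⇒ V₂ = 44.4 L, P₂ = 671 kPa.
ΔU = 0 (ideal gas, T constant).
W = nRT ln(V₂/V₁) = 3.49×8.314×1030×ln(7.87) = 61500 J.
Q = ΔU + W = 61500 J.
Net over both steps: W = 23700 J, Q = 45200 J, ΔU = 21600 J.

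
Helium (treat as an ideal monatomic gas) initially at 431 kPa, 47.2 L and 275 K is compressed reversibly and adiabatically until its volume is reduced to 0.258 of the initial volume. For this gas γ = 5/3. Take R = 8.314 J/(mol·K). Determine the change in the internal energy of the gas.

44800 J

n = P₁V₁/(RT₁) = 431×47.2/(8.314×275) = 8.90 mol.
Adiabatic: TV^(γ−1) = const ⇒ T₂ = 275×(3.88)^0.667 = 679 K; PV^γ = const ⇒ P₂ = 4120 kPa.
For an ideal gas ΔU = nCvΔT with Cv = (3/2)R = 12.5 J/(mol·K).
ΔU = 8.90×12.5×(679−275) = 44800 J.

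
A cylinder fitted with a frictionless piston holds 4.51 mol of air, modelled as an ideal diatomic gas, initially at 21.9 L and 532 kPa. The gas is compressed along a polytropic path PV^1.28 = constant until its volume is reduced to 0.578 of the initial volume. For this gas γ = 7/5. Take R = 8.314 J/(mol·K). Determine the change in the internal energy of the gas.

T₁ = P₁V₁/(nR) = 532×21.9/(4.51×8.314) = 311 K.
Polytropic n=1.28: T₂ = T₁(V₁/V₂)^(n−1) = 311×(1.73)^0.28 = 362 K; P₂ = P₁(V₁/V₂)^n = 1070 kPa.
For an ideal gas ΔU = nCvΔT with Cv = (5/2)R = 20.8 J/(mol·K).
ΔU = 4.51×20.8×(362−311) = 4830 J.

4830 J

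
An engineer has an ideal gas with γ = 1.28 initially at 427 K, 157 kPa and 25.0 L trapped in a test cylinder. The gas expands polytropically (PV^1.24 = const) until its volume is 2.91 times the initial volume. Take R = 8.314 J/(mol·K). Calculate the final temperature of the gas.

Polytropic n=1.24: T₂ = T₁(V₁/V₂)^(n−1) = 427×(0.344)^0.24 = 330 K; P₂ = P₁(V₁/V₂)^n = 41.8 kPa.

330 K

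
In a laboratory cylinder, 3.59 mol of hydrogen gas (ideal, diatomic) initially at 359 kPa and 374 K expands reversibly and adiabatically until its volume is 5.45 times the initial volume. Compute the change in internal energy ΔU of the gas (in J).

-13700 J

V₁ = nRT₁/P₁ = 3.59×8.314×374/359 = 31.1 L.
Adiabatic: TV^(γ−1) = const ⇒ T₂ = 374×(0.183)^0.400 = 190 K; PV^γ = const ⇒ P₂ = 33.4 kPa.
For an ideal gas ΔU = nCvΔT with Cv = (5/2)R = 20.8 J/(mol·K).
ΔU = 3.59×20.8×(190−374) = -13700 J.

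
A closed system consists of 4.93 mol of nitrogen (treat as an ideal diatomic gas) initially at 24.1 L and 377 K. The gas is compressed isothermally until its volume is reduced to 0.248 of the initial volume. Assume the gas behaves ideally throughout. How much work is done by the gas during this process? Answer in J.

-21500 J

P₁ = nRT₁/V₁ = 4.93×8.314×377/24.1 = 641 kPa.
Isothermal: T stays 377 K; PV = const ⇒ V₂ = 5.98 L, P₂ = 2590 kPa.
W = nRT ln(V₂/V₁) = 4.93×8.314×377×ln(0.248) = -21500 J.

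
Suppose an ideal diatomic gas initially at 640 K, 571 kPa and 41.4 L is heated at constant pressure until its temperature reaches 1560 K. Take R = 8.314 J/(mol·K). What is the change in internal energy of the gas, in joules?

85000 J

n = P₁V₁/(RT₁) = 571×41.4/(8.314×640) = 4.44 mol.
Isobaric: P stays 571 kPa; V/T = const ⇒ T₂ = 1560 K, V₂ = 101 L.
For an ideal gas ΔU = nCvΔT with Cv = (5/2)R = 20.8 J/(mol·K).
ΔU = 4.44×20.8×(1560−640) = 85000 J.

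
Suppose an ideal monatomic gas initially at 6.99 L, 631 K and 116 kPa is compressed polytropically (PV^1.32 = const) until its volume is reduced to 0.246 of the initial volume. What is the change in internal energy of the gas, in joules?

n = P₁V₁/(RT₁) = 116×6.99/(8.314×631) = 0.155 mol.
Polytropic n=1.32: T₂ = T₁(V₁/V₂)^(n−1) = 631×(4.07)^0.32 = 988 K; P₂ = P₁(V₁/V₂)^n = 739 kPa.
For an ideal gas ΔU = nCvΔT with Cv = (3/2)R = 12.5 J/(mol·K).
ΔU = 0.155×12.5×(988−631) = 689 J.

689 J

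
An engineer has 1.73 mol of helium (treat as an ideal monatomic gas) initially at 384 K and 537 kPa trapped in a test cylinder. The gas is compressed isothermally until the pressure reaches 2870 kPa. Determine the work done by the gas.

V₁ = nRT₁/P₁ = 1.73×8.314×384/537 = 10.3 L.
Isothermal: T stays 384 K; PV = const ⇒ V₂ = 1.92 L, P₂ = 2870 kPa.
W = nRT ln(V₂/V₁) = 1.73×8.314×384×ln(0.187) = -9260 J.

-9260 J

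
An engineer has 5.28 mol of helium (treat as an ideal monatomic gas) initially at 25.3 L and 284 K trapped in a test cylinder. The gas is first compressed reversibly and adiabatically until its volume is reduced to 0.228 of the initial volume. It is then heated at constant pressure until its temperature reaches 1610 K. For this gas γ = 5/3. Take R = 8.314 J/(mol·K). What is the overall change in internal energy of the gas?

P₁ = nRT₁/V₁ = 5.28×8.314×284/25.3 = 493 kPa.
Step 1 — Adiabatic: TV^(γ−1) = const ⇒ T₂ = 284×(4.39)^0.667 = 761 K; PV^γ = const ⇒ P₂ = 5790 kPa.
ΔU = nCvΔT = 5.28×12.5×(761−284) = 31400 J.
Q = 0 for an adiabatic process, so W = −ΔU = -31400 J.
State after step 1: P = 5790 kPa, V = 5.77 L, T = 761 K.
Step 2 — Isobaric: P stays 5790 kPa; V/T = const ⇒ T₂ = 1610 K, V₂ = 12.2 L.
W = PΔV = 5790×(12.2−5.77) kPa·L = 37300 J.
ΔU = nCvΔT = 5.28×12.5×(1610−761) = 55900 J.
Q = ΔU + W = nCpΔT = 93200 J.
Net over both steps: W = 5860 J, Q = 93200 J, ΔU = 87300 J.

87300 J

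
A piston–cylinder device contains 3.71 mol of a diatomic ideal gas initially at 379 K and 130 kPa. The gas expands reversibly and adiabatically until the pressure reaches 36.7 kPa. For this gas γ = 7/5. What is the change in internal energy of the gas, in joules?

-8860 J

V₁ = nRT₁/P₁ = 3.71×8.314×379/130 = 89.9 L.
Adiabatic: T₂/T₁ = (P₂/P₁)^((γ−1)/γ) ⇒ T₂ = 379×(0.282)^0.286 = 264 K; V₂ = 222 L.
For an ideal gas ΔU = nCvΔT with Cv = (5/2)R = 20.8 J/(mol·K).
ΔU = 3.71×20.8×(264−379) = -8860 J.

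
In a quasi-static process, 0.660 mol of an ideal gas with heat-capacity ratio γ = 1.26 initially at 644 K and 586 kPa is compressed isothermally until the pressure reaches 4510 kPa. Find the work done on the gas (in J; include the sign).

7210 J

V₁ = nRT₁/P₁ = 0.660×8.314×644/586 = 6.03 L.
Isothermal: T stays 644 K; PV = const ⇒ V₂ = 0.784 L, P₂ = 4510 kPa.
W = nRT ln(V₂/V₁) = 0.660×8.314×644×ln(0.130) = -7210 J.
Work done on the gas = −W_by = 7210 J.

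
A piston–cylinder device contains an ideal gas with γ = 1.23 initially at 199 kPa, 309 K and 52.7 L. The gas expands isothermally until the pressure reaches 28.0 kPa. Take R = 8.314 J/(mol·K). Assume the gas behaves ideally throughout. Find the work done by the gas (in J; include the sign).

n = P₁V₁/(RT₁) = 199×52.7/(8.314×309) = 4.08 mol.
Isothermal: T stays 309 K; PV = const ⇒ V₂ = 375 L, P₂ = 28.0 kPa.
W = nRT ln(V₂/V₁) = 4.08×8.314×309×ln(7.11) = 20600 J.

20600 J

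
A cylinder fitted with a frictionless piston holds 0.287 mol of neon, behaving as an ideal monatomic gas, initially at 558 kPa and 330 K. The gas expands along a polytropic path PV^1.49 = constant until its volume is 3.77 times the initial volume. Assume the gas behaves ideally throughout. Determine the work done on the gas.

-768 J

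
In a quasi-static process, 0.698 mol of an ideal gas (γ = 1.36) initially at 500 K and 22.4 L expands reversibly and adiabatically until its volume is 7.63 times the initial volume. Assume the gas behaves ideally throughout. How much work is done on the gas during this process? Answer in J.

-4180 J

P₁ = nRT₁/V₁ = 0.698×8.314×500/22.4 = 130 kPa.
Adiabatic: TV^(γ−1) = const ⇒ T₂ = 500×(0.131)^0.360 = 241 K; PV^γ = const ⇒ P₂ = 8.17 kPa.
ΔU = nCvΔT = 0.698×23.1×(241−500) = -4180 J.
Q = 0 for an adiabatic process, so W = −ΔU = 4180 J.
Work done on the gas = −W_by = -4180 J.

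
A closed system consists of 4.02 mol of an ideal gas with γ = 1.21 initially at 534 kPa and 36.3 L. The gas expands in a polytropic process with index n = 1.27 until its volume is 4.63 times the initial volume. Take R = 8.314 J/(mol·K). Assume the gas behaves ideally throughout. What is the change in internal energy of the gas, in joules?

T₁ = P₁V₁/(nR) = 534×36.3/(4.02×8.314) = 580 K.
Polytropic n=1.27: T₂ = T₁(V₁/V₂)^(n−1) = 580×(0.216)^0.27 = 383 K; P₂ = P₁(V₁/V₂)^n = 76.3 kPa.
For an ideal gas ΔU = nCvΔT with Cv = R/(γ−1) = 39.6 J/(mol·K).
ΔU = 4.02×39.6×(383−580) = -31300 J.

-31300 J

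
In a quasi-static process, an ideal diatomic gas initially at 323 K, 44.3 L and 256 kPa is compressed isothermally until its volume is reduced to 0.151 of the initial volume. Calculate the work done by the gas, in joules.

n = P₁V₁/(RT₁) = 256×44.3/(8.314×323) = 4.22 mol.
Isothermal: T stays 323 K; PV = const ⇒ V₂ = 6.69 L, P₂ = 1700 kPa.
W = nRT ln(V₂/V₁) = 4.22×8.314×323×ln(0.151) = -21400 J.

-21400 J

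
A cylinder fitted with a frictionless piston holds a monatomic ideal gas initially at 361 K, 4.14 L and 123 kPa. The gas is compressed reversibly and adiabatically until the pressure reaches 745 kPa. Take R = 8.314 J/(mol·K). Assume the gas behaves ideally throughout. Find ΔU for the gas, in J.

806 J

n = P₁V₁/(RT₁) = 123×4.14/(8.314×361) = 0.170 mol.
Adiabatic: T₂/T₁ = (P₂/P₁)^((γ−1)/γ) ⇒ T₂ = 361×(6.06)^0.400 = 742 K; V₂ = 1.40 L.
For an ideal gas ΔU = nCvΔT with Cv = (3/2)R = 12.5 J/(mol·K).
ΔU = 0.170×12.5×(742−361) = 806 J.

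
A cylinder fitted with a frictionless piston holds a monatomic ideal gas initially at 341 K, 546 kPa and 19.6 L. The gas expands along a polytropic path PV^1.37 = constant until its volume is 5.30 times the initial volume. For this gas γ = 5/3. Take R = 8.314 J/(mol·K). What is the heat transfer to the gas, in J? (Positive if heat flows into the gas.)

n = P₁V₁/(RT₁) = 546×19.6/(8.314×341) = 3.77 mol.
Polytropic n=1.37: T₂ = T₁(V₁/V₂)^(n−1) = 341×(0.189)^0.37 = 184 K; P₂ = P₁(V₁/V₂)^n = 55.6 kPa.
W = (P₁V₁−P₂V₂)/(n−1) = (546×19.6−55.6×104)/0.37 = 13300 J.
ΔU = nCvΔT = 3.77×12.5×(184−341) = -7390 J.
Q = ΔU + W = 5930 J.

5930 J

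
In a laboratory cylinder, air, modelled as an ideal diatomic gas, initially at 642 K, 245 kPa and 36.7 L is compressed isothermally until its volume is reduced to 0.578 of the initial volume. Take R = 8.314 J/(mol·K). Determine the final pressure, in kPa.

424 kPa

Isothermal: T stays 642 K; PV = const ⇒ V₂ = 21.2 L, P₂ = 424 kPa.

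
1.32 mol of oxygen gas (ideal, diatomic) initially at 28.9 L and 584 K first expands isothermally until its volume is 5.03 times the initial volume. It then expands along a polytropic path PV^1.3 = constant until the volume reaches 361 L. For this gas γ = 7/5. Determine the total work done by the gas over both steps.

15500 J

P₁ = nRT₁/V₁ = 1.32×8.314×584/28.9 = 222 kPa.
Step 1 — Isothermal: T stays 584 K; PV = const ⇒ V₂ = 145 L, P₂ = 44.1 kPa.
ΔU = 0 (ideal gas, T constant).
W = nRT ln(V₂/V₁) = 1.32×8.314×584×ln(5.03) = 10400 J.
Q = ΔU + W = 10400 J.
State after step 1: P = 44.1 kPa, V = 145 L, T = 584 K.
Step 2 — Polytropic n=1.3: T₂ = T₁(V₁/V₂)^(n−1) = 584×(0.403)^0.30 = 445 K; P₂ = P₁(V₁/V₂)^n = 13.5 kPa.
W = (P₁V₁−P₂V₂)/(n−1) = (44.1×145−13.5×361)/0.30 = 5100 J.
ΔU = nCvΔT = 1.32×20.8×(445−584) = -3830 J.
Q = ΔU + W = 1280 J.
Net over both steps: W = 15500 J, Q = 11600 J, ΔU = -3830 J.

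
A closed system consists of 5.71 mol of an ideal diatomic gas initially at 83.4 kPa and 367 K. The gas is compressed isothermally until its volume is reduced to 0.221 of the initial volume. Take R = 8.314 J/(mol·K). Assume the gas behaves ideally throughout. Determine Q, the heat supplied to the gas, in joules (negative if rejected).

-26300 J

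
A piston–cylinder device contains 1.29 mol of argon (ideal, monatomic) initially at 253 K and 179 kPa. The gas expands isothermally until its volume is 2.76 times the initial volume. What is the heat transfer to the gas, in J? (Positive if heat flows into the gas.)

V₁ = nRT₁/P₁ = 1.29×8.314×253/179 = 15.2 L.
Isothermal: T stays 253 K; PV = const ⇒ V₂ = 41.8 L, P₂ = 64.9 kPa.
ΔU = 0 (ideal gas, T constant).
W = nRT ln(V₂/V₁) = 1.29×8.314×253×ln(2.76) = 2750 J.
Q = ΔU + W = 2750 J.

2750 J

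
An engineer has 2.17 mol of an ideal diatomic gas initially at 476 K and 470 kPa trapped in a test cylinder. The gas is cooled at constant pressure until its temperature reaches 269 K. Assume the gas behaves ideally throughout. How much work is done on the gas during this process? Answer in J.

V₁ = nRT₁/P₁ = 2.17×8.314×476/470 = 18.3 L.
Isobaric: P stays 470 kPa; V/T = const ⇒ T₂ = 269 K, V₂ = 10.3 L.
W = PΔV = 470×(10.3−18.3) kPa·L = -3730 J.
Work done on the gas = −W_by = 3730 J.

3730 J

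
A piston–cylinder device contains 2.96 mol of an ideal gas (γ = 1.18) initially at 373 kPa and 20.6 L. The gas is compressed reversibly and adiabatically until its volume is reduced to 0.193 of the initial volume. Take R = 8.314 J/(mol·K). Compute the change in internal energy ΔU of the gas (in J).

14700 J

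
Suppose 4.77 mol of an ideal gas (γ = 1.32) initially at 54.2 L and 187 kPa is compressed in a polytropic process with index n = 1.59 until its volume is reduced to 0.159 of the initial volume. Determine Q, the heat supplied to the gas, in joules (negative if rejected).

T₁ = P₁V₁/(nR) = 187×54.2/(4.77×8.314) = 256 K.
Polytropic n=1.59: T₂ = T₁(V₁/V₂)^(n−1) = 256×(6.29)^0.59 = 756 K; P₂ = P₁(V₁/V₂)^n = 3480 kPa.
W = (P₁V₁−P₂V₂)/(n−1) = (187×54.2−3480×8.62)/0.59 = -33700 J.
ΔU = nCvΔT = 4.77×26.0×(756−256) = 62100 J.
Q = ΔU + W = 28400 J.

28400 J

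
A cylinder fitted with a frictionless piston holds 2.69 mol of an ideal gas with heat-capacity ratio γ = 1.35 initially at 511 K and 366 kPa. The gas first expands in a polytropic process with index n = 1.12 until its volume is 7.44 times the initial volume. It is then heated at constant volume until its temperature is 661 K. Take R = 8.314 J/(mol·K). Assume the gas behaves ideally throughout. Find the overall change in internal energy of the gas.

9580 J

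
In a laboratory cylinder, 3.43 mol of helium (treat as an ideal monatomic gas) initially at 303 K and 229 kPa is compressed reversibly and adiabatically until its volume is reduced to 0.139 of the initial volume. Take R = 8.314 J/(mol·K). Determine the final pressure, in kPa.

V₁ = nRT₁/P₁ = 3.43×8.314×303/229 = 37.7 L.
Adiabatic: TV^(γ−1) = const ⇒ T₂ = 303×(7.19)^0.667 = 1130 K; PV^γ = const ⇒ P₂ = 6140 kPa.

6140 kPa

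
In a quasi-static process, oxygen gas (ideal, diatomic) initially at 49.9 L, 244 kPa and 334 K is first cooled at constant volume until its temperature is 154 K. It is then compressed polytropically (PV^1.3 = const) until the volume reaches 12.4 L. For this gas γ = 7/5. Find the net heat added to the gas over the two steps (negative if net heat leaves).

-18800 J

n = P₁V₁/(RT₁) = 244×49.9/(8.314×334) = 4.38 mol.
Step 1 — Isochoric: V stays 49.9 L; P/T = const ⇒ T₂ = 154 K, P₂ = 113 kPa.
W = 0 (no volume change).
ΔU = nCvΔT = 4.38×20.8×(154−334) = -16400 J.
Q = ΔU = -16400 J.
State after step 1: P = 113 kPa, V = 49.9 L, T = 154 K.
Step 2 — Polytropic n=1.3: T₂ = T₁(V₁/V₂)^(n−1) = 154×(4.02)^0.30 = 234 K; P₂ = P₁(V₁/V₂)^n = 687 kPa.
W = (P₁V₁−P₂V₂)/(n−1) = (113×49.9−687×12.4)/0.30 = -9700 J.
ΔU = nCvΔT = 4.38×20.8×(234−154) = 7280 J.
Q = ΔU + W = -2430 J.
Net over both steps: W = -9700 J, Q = -18800 J, ΔU = -9130 J.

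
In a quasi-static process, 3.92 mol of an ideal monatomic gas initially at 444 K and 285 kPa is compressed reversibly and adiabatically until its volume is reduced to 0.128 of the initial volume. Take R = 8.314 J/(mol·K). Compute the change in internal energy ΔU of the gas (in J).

63800 J

V₁ = nRT₁/P₁ = 3.92×8.314×444/285 = 50.8 L.
Adiabatic: TV^(γ−1) = const ⇒ T₂ = 444×(7.81)^0.667 = 1750 K; PV^γ = const ⇒ P₂ = 8770 kPa.
For an ideal gas ΔU = nCvΔT with Cv = (3/2)R = 12.5 J/(mol·K).
ΔU = 3.92×12.5×(1750−444) = 63800 J.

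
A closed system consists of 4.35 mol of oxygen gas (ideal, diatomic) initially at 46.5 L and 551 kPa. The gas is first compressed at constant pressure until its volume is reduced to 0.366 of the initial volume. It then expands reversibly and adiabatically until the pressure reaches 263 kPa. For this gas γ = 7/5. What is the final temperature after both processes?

210 K

T₁ = P₁V₁/(nR) = 551×46.5/(4.35×8.314) = 708 K.
Step 1 — Isobaric: P stays 551 kPa; V/T = const ⇒ T₂ = 259 K, V₂ = 17.0 L.
W = PΔV = 551×(17.0−46.5) kPa·L = -16200 J.
ΔU = nCvΔT = 4.35×20.8×(259−708) = -40600 J.
Q = ΔU + W = nCpΔT = -56900 J.
State after step 1: P = 551 kPa, V = 17.0 L, T = 259 K.
Step 2 — Adiabatic: T₂/T₁ = (P₂/P₁)^((γ−1)/γ) ⇒ T₂ = 259×(0.477)^0.286 = 210 K; V₂ = 28.9 L.
ΔU = nCvΔT = 4.35×20.8×(210−259) = -4470 J.
Q = 0 for an adiabatic process, so W = −ΔU = 4470 J.
Net over both steps: W = -11800 J, Q = -56900 J, ΔU = -45100 J.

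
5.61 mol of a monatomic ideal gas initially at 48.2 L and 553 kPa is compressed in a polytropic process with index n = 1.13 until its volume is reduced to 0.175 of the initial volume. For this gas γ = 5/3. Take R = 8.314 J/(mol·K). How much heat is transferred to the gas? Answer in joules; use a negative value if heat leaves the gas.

-42000 J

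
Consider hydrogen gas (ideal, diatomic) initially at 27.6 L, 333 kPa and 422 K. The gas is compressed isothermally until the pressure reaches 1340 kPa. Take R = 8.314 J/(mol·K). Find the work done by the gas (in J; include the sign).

n = P₁V₁/(RT₁) = 333×27.6/(8.314×422) = 2.62 mol.
Isothermal: T stays 422 K; PV = const ⇒ V₂ = 6.86 L, P₂ = 1340 kPa.
W = nRT ln(V₂/V₁) = 2.62×8.314×422×ln(0.249) = -12800 J.

-12800 J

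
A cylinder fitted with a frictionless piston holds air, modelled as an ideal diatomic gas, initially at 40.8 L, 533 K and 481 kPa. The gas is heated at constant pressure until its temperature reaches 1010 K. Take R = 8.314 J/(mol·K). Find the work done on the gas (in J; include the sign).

-17600 J

n = P₁V₁/(RT₁) = 481×40.8/(8.314×533) = 4.43 mol.
Isobaric: P stays 481 kPa; V/T = const ⇒ T₂ = 1010 K, V₂ = 77.3 L.
W = PΔV = 481×(77.3−40.8) kPa·L = 17600 J.
Work done on the gas = −W_by = -17600 J.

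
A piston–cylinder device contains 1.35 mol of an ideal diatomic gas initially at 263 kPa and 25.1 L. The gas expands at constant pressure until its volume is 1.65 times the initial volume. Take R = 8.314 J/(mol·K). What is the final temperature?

970 K

T₁ = P₁V₁/(nR) = 263×25.1/(1.35×8.314) = 588 K.
Isobaric: P stays 263 kPa; V/T = const ⇒ T₂ = 970 K, V₂ = 41.4 L.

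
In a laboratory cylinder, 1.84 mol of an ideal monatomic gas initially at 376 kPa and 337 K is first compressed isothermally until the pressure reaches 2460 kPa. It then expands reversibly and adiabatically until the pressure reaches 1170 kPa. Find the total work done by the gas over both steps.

-7690 J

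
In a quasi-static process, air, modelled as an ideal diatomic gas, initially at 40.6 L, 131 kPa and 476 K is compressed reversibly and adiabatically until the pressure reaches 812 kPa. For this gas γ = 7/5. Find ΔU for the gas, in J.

9100 J

n = P₁V₁/(RT₁) = 131×40.6/(8.314×476) = 1.34 mol.
Adiabatic: T₂/T₁ = (P₂/P₁)^((γ−1)/γ) ⇒ T₂ = 476×(6.20)^0.286 = 802 K; V₂ = 11.0 L.
For an ideal gas ΔU = nCvΔT with Cv = (5/2)R = 20.8 J/(mol·K).
ΔU = 1.34×20.8×(802−476) = 9100 J.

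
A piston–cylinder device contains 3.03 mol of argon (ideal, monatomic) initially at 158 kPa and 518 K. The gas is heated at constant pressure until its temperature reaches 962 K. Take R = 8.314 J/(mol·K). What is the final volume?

V₁ = nRT₁/P₁ = 3.03×8.314×518/158 = 82.6 L.
Isobaric: P stays 158 kPa; V/T = const ⇒ T₂ = 962 K, V₂ = 153 L.

153 L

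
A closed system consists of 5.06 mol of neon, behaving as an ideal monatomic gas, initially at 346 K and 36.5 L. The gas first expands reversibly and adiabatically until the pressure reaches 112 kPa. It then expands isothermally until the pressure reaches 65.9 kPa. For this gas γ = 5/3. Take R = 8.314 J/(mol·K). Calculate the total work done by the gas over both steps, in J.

13300 J

P₁ = nRT₁/V₁ = 5.06×8.314×346/36.5 = 399 kPa.
Step 1 — Adiabatic: T₂/T₁ = (P₂/P₁)^((γ−1)/γ) ⇒ T₂ = 346×(0.281)^0.400 = 208 K; V₂ = 78.2 L.
ΔU = nCvΔT = 5.06×12.5×(208−346) = -8700 J.
Q = 0 for an adiabatic process, so W = −ΔU = 8700 J.
State after step 1: P = 112 kPa, V = 78.2 L, T = 208 K.
Step 2 — Isothermal: T stays 208 K; PV = const ⇒ V₂ = 133 L, P₂ = 65.9 kPa.
ΔU = 0 (ideal gas, T constant).
W = nRT ln(V₂/V₁) = 5.06×8.314×208×ln(1.70) = 4650 J.
Q = ΔU + W = 4650 J.
Net over both steps: W = 13300 J, Q = 4650 J, ΔU = -8700 J.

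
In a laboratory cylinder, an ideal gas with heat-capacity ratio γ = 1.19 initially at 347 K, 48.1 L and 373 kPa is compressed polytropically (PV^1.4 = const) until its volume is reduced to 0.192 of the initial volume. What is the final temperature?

Polytropic n=1.4: T₂ = T₁(V₁/V₂)^(n−1) = 347×(5.21)^0.40 = 671 K; P₂ = P₁(V₁/V₂)^n = 3760 kPa.

671 K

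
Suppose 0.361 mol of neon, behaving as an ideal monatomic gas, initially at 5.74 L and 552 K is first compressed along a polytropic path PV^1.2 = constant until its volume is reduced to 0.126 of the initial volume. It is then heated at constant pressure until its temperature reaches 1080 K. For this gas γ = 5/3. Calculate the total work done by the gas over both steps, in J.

-3520 J

P₁ = nRT₁/V₁ = 0.361×8.314×552/5.74 = 289 kPa.
Step 1 — Polytropic n=1.2: T₂ = T₁(V₁/V₂)^(n−1) = 552×(7.94)^0.20 = 835 K; P₂ = P₁(V₁/V₂)^n = 3470 kPa.
W = (P₁V₁−P₂V₂)/(n−1) = (289×5.74−3470×0.723)/0.20 = -4250 J.
ΔU = nCvΔT = 0.361×12.5×(835−552) = 1280 J.
Q = ΔU + W = -2980 J.
State after step 1: P = 3470 kPa, V = 0.723 L, T = 835 K.
Step 2 — Isobaric: P stays 3470 kPa; V/T = const ⇒ T₂ = 1080 K, V₂ = 0.935 L.
W = PΔV = 3470×(0.935−0.723) kPa·L = 734 J.
ΔU = nCvΔT = 0.361×12.5×(1080−835) = 1100 J.
Q = ΔU + W = nCpΔT = 1840 J.
Net over both steps: W = -3520 J, Q = -1140 J, ΔU = 2380 J.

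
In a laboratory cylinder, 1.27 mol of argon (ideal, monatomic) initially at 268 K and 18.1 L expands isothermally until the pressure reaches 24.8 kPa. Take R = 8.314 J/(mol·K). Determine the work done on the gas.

-5210 J

P₁ = nRT₁/V₁ = 1.27×8.314×268/18.1 = 156 kPa.
Isothermal: T stays 268 K; PV = const ⇒ V₂ = 114 L, P₂ = 24.8 kPa.
W = nRT ln(V₂/V₁) = 1.27×8.314×268×ln(6.30) = 5210 J.
Work done on the gas = −W_by = -5210 J.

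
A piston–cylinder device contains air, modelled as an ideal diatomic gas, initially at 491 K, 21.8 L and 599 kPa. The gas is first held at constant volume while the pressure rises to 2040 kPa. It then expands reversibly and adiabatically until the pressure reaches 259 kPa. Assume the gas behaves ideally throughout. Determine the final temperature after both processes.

n = P₁V₁/(RT₁) = 599×21.8/(8.314×491) = 3.20 mol.
Step 1 — Isochoric: V stays 21.8 L; P/T = const ⇒ T₂ = 1670 K, P₂ = 2040 kPa.
W = 0 (no volume change).
ΔU = nCvΔT = 3.20×20.8×(1670−491) = 78500 J.
Q = ΔU = 78500 J.
State after step 1: P = 2040 kPa, V = 21.8 L, T = 1670 K.
Step 2 — Adiabatic: T₂/T₁ = (P₂/P₁)^((γ−1)/γ) ⇒ T₂ = 1670×(0.127)^0.286 = 927 K; V₂ = 95.2 L.
ΔU = nCvΔT = 3.20×20.8×(927−1670) = -49500 J.
Q = 0 for an adiabatic process, so W = −ΔU = 49500 J.
Net over both steps: W = 49500 J, Q = 78500 J, ΔU = 29000 J.

927 K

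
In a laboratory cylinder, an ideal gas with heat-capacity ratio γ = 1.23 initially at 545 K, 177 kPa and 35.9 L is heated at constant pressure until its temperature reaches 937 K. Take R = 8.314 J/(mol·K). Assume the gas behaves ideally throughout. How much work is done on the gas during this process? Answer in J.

n = P₁V₁/(RT₁) = 177×35.9/(8.314×545) = 1.40 mol.
Isobaric: P stays 177 kPa; V/T = const ⇒ T₂ = 937 K, V₂ = 61.7 L.
W = PΔV = 177×(61.7−35.9) kPa·L = 4570 J.
Work done on the gas = −W_by = -4570 J.

-4570 J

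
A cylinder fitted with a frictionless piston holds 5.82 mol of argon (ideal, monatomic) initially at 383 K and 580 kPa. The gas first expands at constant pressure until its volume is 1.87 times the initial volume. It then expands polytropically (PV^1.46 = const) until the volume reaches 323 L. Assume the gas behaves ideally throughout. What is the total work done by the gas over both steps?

56800 J

V₁ = nRT₁/P₁ = 5.82×8.314×383/580 = 32.0 L.
Step 1 — Isobaric: P stays 580 kPa; V/T = const ⇒ T₂ = 716 K, V₂ = 59.8 L.
W = PΔV = 580×(59.8−32.0) kPa·L = 16100 J.
ΔU = nCvΔT = 5.82×12.5×(716−383) = 24200 J.
Q = ΔU + W = nCpΔT = 40300 J.
State after step 1: P = 580 kPa, V = 59.8 L, T = 716 K.
Step 2 — Polytropic n=1.46: T₂ = T₁(V₁/V₂)^(n−1) = 716×(0.185)^0.46 = 330 K; P₂ = P₁(V₁/V₂)^n = 49.4 kPa.
W = (P₁V₁−P₂V₂)/(n−1) = (580×59.8−49.4×323)/0.46 = 40700 J.
ΔU = nCvΔT = 5.82×12.5×(330−716) = -28100 J.
Q = ΔU + W = 12600 J.
Net over both steps: W = 56800 J, Q = 52900 J, ΔU = -3880 J.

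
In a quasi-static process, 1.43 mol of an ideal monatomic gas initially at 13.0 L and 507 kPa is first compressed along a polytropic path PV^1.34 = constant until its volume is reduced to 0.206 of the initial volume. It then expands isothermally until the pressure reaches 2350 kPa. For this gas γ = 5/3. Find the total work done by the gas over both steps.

T₁ = P₁V₁/(nR) = 507×13.0/(1.43×8.314) = 554 K.
Step 1 — Polytropic n=1.34: T₂ = T₁(V₁/V₂)^(n−1) = 554×(4.85)^0.34 = 949 K; P₂ = P₁(V₁/V₂)^n = 4210 kPa.
W = (P₁V₁−P₂V₂)/(n−1) = (507×13.0−4210×2.68)/0.34 = -13800 J.
ΔU = nCvΔT = 1.43×12.5×(949−554) = 7030 J.
Q = ΔU + W = -6750 J.
State after step 1: P = 4210 kPa, V = 2.68 L, T = 949 K.
Step 2 — Isothermal: T stays 949 K; PV = const ⇒ V₂ = 4.80 L, P₂ = 2350 kPa.
ΔU = 0 (ideal gas, T constant).
W = nRT ln(V₂/V₁) = 1.43×8.314×949×ln(1.79) = 6580 J.
Q = ΔU + W = 6580 J.
Net over both steps: W = -7210 J, Q = -176 J, ΔU = 7030 J.

-7210 J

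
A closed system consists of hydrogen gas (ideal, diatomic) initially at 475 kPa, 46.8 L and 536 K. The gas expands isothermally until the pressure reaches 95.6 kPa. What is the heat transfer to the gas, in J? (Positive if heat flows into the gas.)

35600 J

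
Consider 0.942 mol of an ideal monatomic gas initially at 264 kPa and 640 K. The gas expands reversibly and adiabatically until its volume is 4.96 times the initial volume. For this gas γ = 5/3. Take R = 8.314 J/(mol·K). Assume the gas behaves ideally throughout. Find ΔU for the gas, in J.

V₁ = nRT₁/P₁ = 0.942×8.314×640/264 = 19.0 L.
Adiabatic: TV^(γ−1) = const ⇒ T₂ = 640×(0.202)^0.667 = 220 K; PV^γ = const ⇒ P₂ = 18.3 kPa.
For an ideal gas ΔU = nCvΔT with Cv = (3/2)R = 12.5 J/(mol·K).
ΔU = 0.942×12.5×(220−640) = -4930 J.

-4930 J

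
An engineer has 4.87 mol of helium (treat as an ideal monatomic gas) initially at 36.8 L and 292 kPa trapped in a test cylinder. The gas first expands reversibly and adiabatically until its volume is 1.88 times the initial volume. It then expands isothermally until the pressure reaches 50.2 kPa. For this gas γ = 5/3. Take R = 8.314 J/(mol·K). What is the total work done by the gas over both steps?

10500 J

T₁ = P₁V₁/(nR) = 292×36.8/(4.87×8.314) = 265 K.
Step 1 — Adiabatic: TV^(γ−1) = const ⇒ T₂ = 265×(0.532)^0.667 = 174 K; PV^γ = const ⇒ P₂ = 102 kPa.
ΔU = nCvΔT = 4.87×12.5×(174−265) = -5540 J.
Q = 0 for an adiabatic process, so W = −ΔU = 5540 J.
State after step 1: P = 102 kPa, V = 69.2 L, T = 174 K.
Step 2 — Isothermal: T stays 174 K; PV = const ⇒ V₂ = 141 L, P₂ = 50.2 kPa.
ΔU = 0 (ideal gas, T constant).
W = nRT ln(V₂/V₁) = 4.87×8.314×174×ln(2.03) = 5000 J.
Q = ΔU + W = 5000 J.
Net over both steps: W = 10500 J, Q = 5000 J, ΔU = -5540 J.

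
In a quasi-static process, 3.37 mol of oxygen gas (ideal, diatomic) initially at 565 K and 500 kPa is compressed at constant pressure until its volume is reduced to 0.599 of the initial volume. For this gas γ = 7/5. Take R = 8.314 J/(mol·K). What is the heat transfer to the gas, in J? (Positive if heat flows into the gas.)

-22200 J

V₁ = nRT₁/P₁ = 3.37×8.314×565/500 = 31.7 L.
Isobaric: P stays 500 kPa; V/T = const ⇒ T₂ = 338 K, V₂ = 19.0 L.
W = PΔV = 500×(19.0−31.7) kPa·L = -6350 J.
ΔU = nCvΔT = 3.37×20.8×(338−565) = -15900 J.
Q = ΔU + W = nCpΔT = -22200 J.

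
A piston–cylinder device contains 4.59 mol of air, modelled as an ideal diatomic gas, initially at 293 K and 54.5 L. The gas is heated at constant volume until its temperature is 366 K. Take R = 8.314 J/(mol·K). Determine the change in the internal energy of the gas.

P₁ = nRT₁/V₁ = 4.59×8.314×293/54.5 = 205 kPa.
Isochoric: V stays 54.5 L; P/T = const ⇒ T₂ = 366 K, P₂ = 256 kPa.
For an ideal gas ΔU = nCvΔT with Cv = (5/2)R = 20.8 J/(mol·K).
ΔU = 4.59×20.8×(366−293) = 6960 J.

6960 J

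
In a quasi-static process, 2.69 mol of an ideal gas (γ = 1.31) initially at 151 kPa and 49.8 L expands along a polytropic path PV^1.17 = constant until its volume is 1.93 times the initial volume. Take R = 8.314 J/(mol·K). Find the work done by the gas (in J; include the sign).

4680 J

T₁ = P₁V₁/(nR) = 151×49.8/(2.69×8.314) = 336 K.
Polytropic n=1.17: T₂ = T₁(V₁/V₂)^(n−1) = 336×(0.518)^0.17 = 301 K; P₂ = P₁(V₁/V₂)^n = 70.0 kPa.
W = (P₁V₁−P₂V₂)/(n−1) = (151×49.8−70.0×96.1)/0.17 = 4680 J.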